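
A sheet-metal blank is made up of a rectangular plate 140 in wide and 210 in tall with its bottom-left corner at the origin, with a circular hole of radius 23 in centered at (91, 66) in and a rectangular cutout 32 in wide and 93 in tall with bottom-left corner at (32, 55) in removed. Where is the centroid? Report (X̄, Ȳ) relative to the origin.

X̄ = 71.23 in, Ȳ = 108.04 in

plate: A = 140 × 210 = 29400.00, centroid at (70.00, 105.00).
hole 1: A = −π·23² = -1661.90, centroid at (91.00, 66.00).
hole 2: A = −(32 × 93) = -2976.00, centroid at (48.00, 101.50).
ΣA = 24762.10 in², ΣAX̄ = 1763918.87 in³, ΣAȲ = 2675250.43 in³.
X̄ = 1763918.87/24762.10 = 71.23 in; Ȳ = 2675250.43/24762.10 = 108.04 in.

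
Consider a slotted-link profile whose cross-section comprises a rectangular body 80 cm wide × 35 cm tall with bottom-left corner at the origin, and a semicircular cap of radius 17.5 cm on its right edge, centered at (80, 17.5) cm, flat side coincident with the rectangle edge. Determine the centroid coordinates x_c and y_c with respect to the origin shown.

rectangular body: A = 80 × 35 = 2800.00, centroid at (40.00, 17.50).
semicircular end: A = ½π·17.5² = 481.06, centroid at (87.43, 17.50).
ΣA = 3281.06 cm², ΣAx_c = 154057.43 cm³, ΣAy_c = 57418.49 cm³.
x_c = 154057.43/3281.06 = 46.95 cm; y_c = 57418.49/3281.06 = 17.50 cm.

x_c = 46.95 cm, y_c = 17.50 cm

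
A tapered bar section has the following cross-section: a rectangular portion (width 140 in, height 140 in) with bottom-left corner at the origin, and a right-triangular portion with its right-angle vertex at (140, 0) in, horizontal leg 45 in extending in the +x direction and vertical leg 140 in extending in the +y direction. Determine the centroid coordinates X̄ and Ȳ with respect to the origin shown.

rectangular portion: A = 140 × 140 = 19600.00, centroid at (70.00, 70.00).
triangular portion: A = ½·45·140 = 3150.00, centroid at (155.00, 46.67).
ΣA = 22750.00 in², ΣAX̄ = 1860250.00 in³, ΣAȲ = 1519000.00 in³.
X̄ = 1860250.00/22750.00 = 81.77 in; Ȳ = 1519000.00/22750.00 = 66.77 in.

X̄ = 81.77 in, Ȳ = 66.77 in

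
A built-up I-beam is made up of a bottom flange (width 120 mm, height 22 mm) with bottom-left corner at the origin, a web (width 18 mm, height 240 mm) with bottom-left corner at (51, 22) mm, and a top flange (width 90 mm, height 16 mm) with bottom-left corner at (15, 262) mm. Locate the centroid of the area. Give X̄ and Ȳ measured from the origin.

bottom flange: A = 120 × 22 = 2640.00, centroid at (60.00, 11.00).
web: A = 18 × 240 = 4320.00, centroid at (60.00, 142.00).
top flange: A = 90 × 16 = 1440.00, centroid at (60.00, 270.00).
ΣA = 8400.00 mm²
ΣAX̄ = (2640.00)(60.00) + (4320.00)(60.00) + (1440.00)(60.00) = 504000.00 mm³
ΣAȲ = (2640.00)(11.00) + (4320.00)(142.00) + (1440.00)(270.00) = 1031280.00 mm³
X̄ = 504000.00 / 8400.00 = 60.00 mm
Ȳ = 1031280.00 / 8400.00 = 122.77 mm

X̄ = 60.00 mm, Ȳ = 122.77 mm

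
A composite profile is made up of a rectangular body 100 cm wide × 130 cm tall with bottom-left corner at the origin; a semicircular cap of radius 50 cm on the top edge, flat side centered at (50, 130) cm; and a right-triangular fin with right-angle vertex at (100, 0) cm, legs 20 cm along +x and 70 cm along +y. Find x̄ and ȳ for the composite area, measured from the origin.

x̄ = 52.25 cm, ȳ = 82.55 cm

Part | A | x̄ᵢ | ȳᵢ | A·x̄ᵢ | A·ȳᵢ
rectangular body | 13000.00 | 50.00 | 65.00 | 650000.00 | 845000.00
semicircular top | 3926.99 | 50.00 | 151.22 | 196349.54 | 593842.14
triangular fin | 700.00 | 106.67 | 23.33 | 74666.67 | 16333.33
Σ | 17626.99 |  |  | 921016.21 | 1455175.47
x̄ = 921016.21 / 17626.99 = 52.25 cm
ȳ = 1455175.47 / 17626.99 = 82.55 cm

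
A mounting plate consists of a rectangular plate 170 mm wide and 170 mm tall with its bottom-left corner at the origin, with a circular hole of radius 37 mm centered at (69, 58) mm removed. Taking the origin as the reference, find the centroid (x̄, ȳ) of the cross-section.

x̄ = 87.80 mm, ȳ = 89.72 mm

plate: A = 170 × 170 = 28900.00, centroid at (85.00, 85.00).
hole: A = −π·37² = -4300.84, centroid at (69.00, 58.00).
ΣA = 24599.16 mm²
ΣAx̄ = (28900.00)(85.00) + (-4300.84)(69.00) = 2159742.02 mm³
ΣAȳ = (28900.00)(85.00) + (-4300.84)(58.00) = 2207051.26 mm³
x̄ = 2159742.02 / 24599.16 = 87.80 mm
ȳ = 2207051.26 / 24599.16 = 89.72 mm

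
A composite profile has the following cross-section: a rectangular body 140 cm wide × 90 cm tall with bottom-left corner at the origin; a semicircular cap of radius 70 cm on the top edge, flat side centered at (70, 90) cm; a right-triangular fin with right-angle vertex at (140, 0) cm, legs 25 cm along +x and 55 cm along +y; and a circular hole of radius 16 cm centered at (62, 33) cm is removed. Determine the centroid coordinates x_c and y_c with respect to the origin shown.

rectangular body: A = 140 × 90 = 12600.00, centroid at (70.00, 45.00).
semicircular top: A = ½π·70² = 7696.90, centroid at (70.00, 119.71).
triangular fin: A = ½·25·55 = 687.50, centroid at (148.33, 18.33).
hole: A = −π·16² = -804.25, centroid at (62.00, 33.00).
ΣA = 20180.15 cm², ΣAx_c = 1472898.95 cm³, ΣAy_c = 1474451.84 cm³.
x_c = 1472898.95/20180.15 = 72.99 cm; y_c = 1474451.84/20180.15 = 73.06 cm.

x_c = 72.99 cm, y_c = 73.06 cm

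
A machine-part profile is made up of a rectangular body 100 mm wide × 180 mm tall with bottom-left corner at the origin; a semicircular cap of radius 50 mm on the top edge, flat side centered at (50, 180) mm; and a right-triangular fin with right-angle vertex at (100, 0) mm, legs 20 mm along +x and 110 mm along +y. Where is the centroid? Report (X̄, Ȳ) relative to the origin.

rectangular body: A = 100 × 180 = 18000.00, centroid at (50.00, 90.00).
semicircular top: A = ½π·50² = 3926.99, centroid at (50.00, 201.22).
triangular fin: A = ½·20·110 = 1100.00, centroid at (106.67, 36.67).
ΣA = 23026.99 mm²
ΣAX̄ = (18000.00)(50.00) + (3926.99)(50.00) + (1100.00)(106.67) = 1213682.87 mm³
ΣAȲ = (18000.00)(90.00) + (3926.99)(201.22) + (1100.00)(36.67) = 2450525.01 mm³
X̄ = 1213682.87 / 23026.99 = 52.71 mm
Ȳ = 2450525.01 / 23026.99 = 106.42 mm

X̄ = 52.71 mm, Ȳ = 106.42 mm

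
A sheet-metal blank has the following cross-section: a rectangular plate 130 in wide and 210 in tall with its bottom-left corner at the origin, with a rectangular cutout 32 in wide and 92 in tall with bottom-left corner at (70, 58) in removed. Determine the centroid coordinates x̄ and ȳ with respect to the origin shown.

plate: A = 130 × 210 = 27300.00, centroid at (65.00, 105.00).
hole: A = −(32 × 92) = -2944.00, centroid at (86.00, 104.00).
ΣA = 24356.00 in², ΣAx̄ = 1521316.00 in³, ΣAȳ = 2560324.00 in³.
x̄ = 1521316.00/24356.00 = 62.46 in; ȳ = 2560324.00/24356.00 = 105.12 in.

x̄ = 62.46 in, ȳ = 105.12 in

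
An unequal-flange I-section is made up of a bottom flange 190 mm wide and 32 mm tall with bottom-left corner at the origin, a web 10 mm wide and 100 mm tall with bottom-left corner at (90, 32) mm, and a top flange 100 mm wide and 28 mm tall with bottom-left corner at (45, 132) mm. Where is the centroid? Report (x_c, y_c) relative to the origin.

x_c = 95.00 mm, y_c = 59.52 mm

bottom flange: A = 190 × 32 = 6080.00, centroid at (95.00, 16.00).
web: A = 10 × 100 = 1000.00, centroid at (95.00, 82.00).
top flange: A = 100 × 28 = 2800.00, centroid at (95.00, 146.00).
ΣA = 9880.00 mm², ΣAx_c = 938600.00 mm³, ΣAy_c = 588080.00 mm³.
x_c = 938600.00/9880.00 = 95.00 mm; y_c = 588080.00/9880.00 = 59.52 mm.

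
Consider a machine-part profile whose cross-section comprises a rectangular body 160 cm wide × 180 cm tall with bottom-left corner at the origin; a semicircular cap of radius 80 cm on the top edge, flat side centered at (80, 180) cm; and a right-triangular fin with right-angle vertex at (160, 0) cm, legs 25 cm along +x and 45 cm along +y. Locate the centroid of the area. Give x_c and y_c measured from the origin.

rectangular body: A = 160 × 180 = 28800.00, centroid at (80.00, 90.00).
semicircular top: A = ½π·80² = 10053.10, centroid at (80.00, 213.95).
triangular fin: A = ½·25·45 = 562.50, centroid at (168.33, 15.00).
ΣA = 39415.60 cm², ΣAx_c = 3202935.22 cm³, ΣAy_c = 4751328.20 cm³.
x_c = 3202935.22/39415.60 = 81.26 cm; y_c = 4751328.20/39415.60 = 120.54 cm.

x_c = 81.26 cm, y_c = 120.54 cm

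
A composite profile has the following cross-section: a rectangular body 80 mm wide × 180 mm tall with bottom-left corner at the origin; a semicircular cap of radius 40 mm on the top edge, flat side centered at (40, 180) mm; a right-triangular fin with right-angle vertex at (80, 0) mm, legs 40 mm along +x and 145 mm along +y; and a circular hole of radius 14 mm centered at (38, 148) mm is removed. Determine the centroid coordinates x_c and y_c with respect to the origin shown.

x_c = 48.12 mm, y_c = 95.85 mm

rectangular body: A = 80 × 180 = 14400.00, centroid at (40.00, 90.00).
semicircular top: A = ½π·40² = 2513.27, centroid at (40.00, 196.98).
triangular fin: A = ½·40·145 = 2900.00, centroid at (93.33, 48.33).
hole: A = −π·14² = -615.75, centroid at (38.00, 148.00).
ΣA = 19197.52 mm², ΣAx_c = 923799.05 mm³, ΣAy_c = 1840091.36 mm³.
x_c = 923799.05/19197.52 = 48.12 mm; y_c = 1840091.36/19197.52 = 95.85 mm.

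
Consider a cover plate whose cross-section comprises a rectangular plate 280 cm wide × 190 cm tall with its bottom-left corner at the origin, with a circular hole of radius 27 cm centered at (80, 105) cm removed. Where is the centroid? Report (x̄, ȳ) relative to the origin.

x̄ = 142.70 cm, ȳ = 94.55 cm

plate: A = 280 × 190 = 53200.00, centroid at (140.00, 95.00).
hole: A = −π·27² = -2290.22, centroid at (80.00, 105.00).
ΣA = 50909.78 cm²
ΣAx̄ = (53200.00)(140.00) + (-2290.22)(80.00) = 7264782.32 cm³
ΣAȳ = (53200.00)(95.00) + (-2290.22)(105.00) = 4813526.79 cm³
x̄ = 7264782.32 / 50909.78 = 142.70 cm
ȳ = 4813526.79 / 50909.78 = 94.55 cm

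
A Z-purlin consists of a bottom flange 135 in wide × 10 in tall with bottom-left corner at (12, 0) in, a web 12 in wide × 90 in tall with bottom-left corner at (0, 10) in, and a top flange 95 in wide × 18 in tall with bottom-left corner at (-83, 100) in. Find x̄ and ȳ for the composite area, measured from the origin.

bottom flange: A = 135 × 10 = 1350.00, centroid at (79.50, 5.00).
web: A = 12 × 90 = 1080.00, centroid at (6.00, 55.00).
top flange: A = 95 × 18 = 1710.00, centroid at (-35.50, 109.00).
ΣA = 4140.00 in², ΣAx̄ = 53100.00 in³, ΣAȳ = 252540.00 in³.
x̄ = 53100.00/4140.00 = 12.83 in; ȳ = 252540.00/4140.00 = 61.00 in.

x̄ = 12.83 in, ȳ = 61.00 in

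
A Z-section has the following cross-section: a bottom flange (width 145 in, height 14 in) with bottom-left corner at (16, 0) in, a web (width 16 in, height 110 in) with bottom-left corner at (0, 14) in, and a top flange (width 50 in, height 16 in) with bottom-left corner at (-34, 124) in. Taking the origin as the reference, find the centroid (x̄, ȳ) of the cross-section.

bottom flange: A = 145 × 14 = 2030.00, centroid at (88.50, 7.00).
web: A = 16 × 110 = 1760.00, centroid at (8.00, 69.00).
top flange: A = 50 × 16 = 800.00, centroid at (-9.00, 132.00).
ΣA = 4590.00 in², ΣAx̄ = 186535.00 in³, ΣAȳ = 241250.00 in³.
x̄ = 186535.00/4590.00 = 40.64 in; ȳ = 241250.00/4590.00 = 52.56 in.

x̄ = 40.64 in, ȳ = 52.56 in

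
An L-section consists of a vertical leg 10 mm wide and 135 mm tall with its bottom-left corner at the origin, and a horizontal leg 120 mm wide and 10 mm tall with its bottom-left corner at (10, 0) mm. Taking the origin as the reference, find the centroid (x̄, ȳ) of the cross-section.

x̄ = 35.59 mm, ȳ = 38.09 mm

Part | A | x̄ᵢ | ȳᵢ | A·x̄ᵢ | A·ȳᵢ
vertical leg | 1350.00 | 5.00 | 67.50 | 6750.00 | 91125.00
horizontal leg | 1200.00 | 70.00 | 5.00 | 84000.00 | 6000.00
Σ | 2550.00 |  |  | 90750.00 | 97125.00
x̄ = 90750.00 / 2550.00 = 35.59 mm
ȳ = 97125.00 / 2550.00 = 38.09 mm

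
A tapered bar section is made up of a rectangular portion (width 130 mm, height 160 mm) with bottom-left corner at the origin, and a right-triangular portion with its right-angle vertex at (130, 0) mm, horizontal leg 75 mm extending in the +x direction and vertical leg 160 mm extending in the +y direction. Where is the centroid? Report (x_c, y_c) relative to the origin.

rectangular portion: A = 130 × 160 = 20800.00, centroid at (65.00, 80.00).
triangular portion: A = ½·75·160 = 6000.00, centroid at (155.00, 53.33).
ΣA = 26800.00 mm²
ΣAx_c = (20800.00)(65.00) + (6000.00)(155.00) = 2282000.00 mm³
ΣAy_c = (20800.00)(80.00) + (6000.00)(53.33) = 1984000.00 mm³
x_c = 2282000.00 / 26800.00 = 85.15 mm
y_c = 1984000.00 / 26800.00 = 74.03 mm

x_c = 85.15 mm, y_c = 74.03 mm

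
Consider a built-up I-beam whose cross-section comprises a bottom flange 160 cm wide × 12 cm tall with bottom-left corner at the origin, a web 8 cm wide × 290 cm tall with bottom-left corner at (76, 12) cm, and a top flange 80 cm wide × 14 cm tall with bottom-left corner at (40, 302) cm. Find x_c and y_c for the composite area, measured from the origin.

x_c = 80.00 cm, y_c = 134.67 cm

bottom flange: A = 160 × 12 = 1920.00, centroid at (80.00, 6.00).
web: A = 8 × 290 = 2320.00, centroid at (80.00, 157.00).
top flange: A = 80 × 14 = 1120.00, centroid at (80.00, 309.00).
ΣA = 5360.00 cm²
ΣAx_c = (1920.00)(80.00) + (2320.00)(80.00) + (1120.00)(80.00) = 428800.00 cm³
ΣAy_c = (1920.00)(6.00) + (2320.00)(157.00) + (1120.00)(309.00) = 721840.00 cm³
x_c = 428800.00 / 5360.00 = 80.00 cm
y_c = 721840.00 / 5360.00 = 134.67 cm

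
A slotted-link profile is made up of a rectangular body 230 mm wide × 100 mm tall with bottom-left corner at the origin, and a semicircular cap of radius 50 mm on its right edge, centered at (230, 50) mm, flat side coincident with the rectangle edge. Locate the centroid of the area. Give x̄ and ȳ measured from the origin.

Part | A | x̄ᵢ | ȳᵢ | A·x̄ᵢ | A·ȳᵢ
rectangular body | 23000.00 | 115.00 | 50.00 | 2645000.00 | 1150000.00
semicircular end | 3926.99 | 251.22 | 50.00 | 986541.22 | 196349.54
Σ | 26926.99 |  |  | 3631541.22 | 1346349.54
x̄ = 3631541.22 / 26926.99 = 134.87 mm
ȳ = 1346349.54 / 26926.99 = 50.00 mm

x̄ = 134.87 mm, ȳ = 50.00 mm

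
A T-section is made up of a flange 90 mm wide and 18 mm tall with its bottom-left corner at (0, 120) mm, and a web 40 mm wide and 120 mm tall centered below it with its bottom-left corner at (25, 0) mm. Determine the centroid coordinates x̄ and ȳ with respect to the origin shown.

Part | A | x̄ᵢ | ȳᵢ | A·x̄ᵢ | A·ȳᵢ
web | 4800.00 | 45.00 | 60.00 | 216000.00 | 288000.00
flange | 1620.00 | 45.00 | 129.00 | 72900.00 | 208980.00
Σ | 6420.00 |  |  | 288900.00 | 496980.00
x̄ = 288900.00 / 6420.00 = 45.00 mm
ȳ = 496980.00 / 6420.00 = 77.41 mm

x̄ = 45.00 mm, ȳ = 77.41 mm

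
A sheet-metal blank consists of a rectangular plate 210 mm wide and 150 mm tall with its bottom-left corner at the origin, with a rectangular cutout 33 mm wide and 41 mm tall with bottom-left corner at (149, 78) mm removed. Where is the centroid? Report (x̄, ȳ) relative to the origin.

plate: A = 210 × 150 = 31500.00, centroid at (105.00, 75.00).
hole: A = −(33 × 41) = -1353.00, centroid at (165.50, 98.50).
ΣA = 30147.00 mm²
ΣAx̄ = (31500.00)(105.00) + (-1353.00)(165.50) = 3083578.50 mm³
ΣAȳ = (31500.00)(75.00) + (-1353.00)(98.50) = 2229229.50 mm³
x̄ = 3083578.50 / 30147.00 = 102.28 mm
ȳ = 2229229.50 / 30147.00 = 73.95 mm

x̄ = 102.28 mm, ȳ = 73.95 mm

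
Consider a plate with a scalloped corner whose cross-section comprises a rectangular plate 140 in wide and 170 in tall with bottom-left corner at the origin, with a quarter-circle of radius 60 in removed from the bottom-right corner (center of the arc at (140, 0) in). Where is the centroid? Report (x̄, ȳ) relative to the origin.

x̄ = 64.00 in, ȳ = 93.03 in

plate: A = 140 × 170 = 23800.00, centroid at (70.00, 85.00).
removed quarter-circle: A = −¼π·60² = -2827.43, centroid at (114.54, 25.46).
ΣA = 20972.57 in²
ΣAx̄ = (23800.00)(70.00) + (-2827.43)(114.54) = 1342159.33 in³
ΣAȳ = (23800.00)(85.00) + (-2827.43)(25.46) = 1951000.00 in³
x̄ = 1342159.33 / 20972.57 = 64.00 in
ȳ = 1951000.00 / 20972.57 = 93.03 in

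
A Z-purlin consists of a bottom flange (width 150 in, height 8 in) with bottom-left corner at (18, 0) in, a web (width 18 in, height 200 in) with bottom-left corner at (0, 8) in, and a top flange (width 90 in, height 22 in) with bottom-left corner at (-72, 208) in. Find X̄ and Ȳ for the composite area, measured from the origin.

X̄ = 13.35 in, Ȳ = 122.01 in

bottom flange: A = 150 × 8 = 1200.00, centroid at (93.00, 4.00).
web: A = 18 × 200 = 3600.00, centroid at (9.00, 108.00).
top flange: A = 90 × 22 = 1980.00, centroid at (-27.00, 219.00).
ΣA = 6780.00 in²
ΣAX̄ = (1200.00)(93.00) + (3600.00)(9.00) + (1980.00)(-27.00) = 90540.00 in³
ΣAȲ = (1200.00)(4.00) + (3600.00)(108.00) + (1980.00)(219.00) = 827220.00 in³
X̄ = 90540.00 / 6780.00 = 13.35 in
Ȳ = 827220.00 / 6780.00 = 122.01 in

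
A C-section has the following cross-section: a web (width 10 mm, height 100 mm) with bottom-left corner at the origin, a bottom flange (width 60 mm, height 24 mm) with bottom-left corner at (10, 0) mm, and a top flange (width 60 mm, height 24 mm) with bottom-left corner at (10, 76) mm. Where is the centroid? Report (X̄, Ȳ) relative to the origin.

web: A = 10 × 100 = 1000.00, centroid at (5.00, 50.00).
bottom flange: A = 60 × 24 = 1440.00, centroid at (40.00, 12.00).
top flange: A = 60 × 24 = 1440.00, centroid at (40.00, 88.00).
ΣA = 3880.00 mm²
ΣAX̄ = (1000.00)(5.00) + (1440.00)(40.00) + (1440.00)(40.00) = 120200.00 mm³
ΣAȲ = (1000.00)(50.00) + (1440.00)(12.00) + (1440.00)(88.00) = 194000.00 mm³
X̄ = 120200.00 / 3880.00 = 30.98 mm
Ȳ = 194000.00 / 3880.00 = 50.00 mm

X̄ = 30.98 mm, Ȳ = 50.00 mm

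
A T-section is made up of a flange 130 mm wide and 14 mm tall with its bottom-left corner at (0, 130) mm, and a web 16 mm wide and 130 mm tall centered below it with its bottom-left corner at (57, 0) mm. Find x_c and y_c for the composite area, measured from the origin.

Part | A | x̄ᵢ | ȳᵢ | A·x̄ᵢ | A·ȳᵢ
web | 2080.00 | 65.00 | 65.00 | 135200.00 | 135200.00
flange | 1820.00 | 65.00 | 137.00 | 118300.00 | 249340.00
Σ | 3900.00 |  |  | 253500.00 | 384540.00
x_c = 253500.00 / 3900.00 = 65.00 mm
y_c = 384540.00 / 3900.00 = 98.60 mm

x_c = 65.00 mm, y_c = 98.60 mm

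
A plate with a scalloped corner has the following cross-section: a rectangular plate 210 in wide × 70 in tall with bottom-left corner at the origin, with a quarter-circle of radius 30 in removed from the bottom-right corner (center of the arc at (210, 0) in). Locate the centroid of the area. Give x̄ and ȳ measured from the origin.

plate: A = 210 × 70 = 14700.00, centroid at (105.00, 35.00).
removed quarter-circle: A = −¼π·30² = -706.86, centroid at (197.27, 12.73).
ΣA = 13993.14 in²
ΣAx̄ = (14700.00)(105.00) + (-706.86)(197.27) = 1404059.75 in³
ΣAȳ = (14700.00)(35.00) + (-706.86)(12.73) = 505500.00 in³
x̄ = 1404059.75 / 13993.14 = 100.34 in
ȳ = 505500.00 / 13993.14 = 36.12 in

x̄ = 100.34 in, ȳ = 36.12 in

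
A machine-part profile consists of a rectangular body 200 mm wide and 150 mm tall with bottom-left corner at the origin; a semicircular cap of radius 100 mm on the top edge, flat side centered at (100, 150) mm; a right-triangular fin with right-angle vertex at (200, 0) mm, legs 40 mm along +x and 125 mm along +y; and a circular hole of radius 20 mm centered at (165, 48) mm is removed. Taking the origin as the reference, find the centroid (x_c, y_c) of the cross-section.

x_c = 104.29 mm, y_c = 113.24 mm

rectangular body: A = 200 × 150 = 30000.00, centroid at (100.00, 75.00).
semicircular top: A = ½π·100² = 15707.96, centroid at (100.00, 192.44).
triangular fin: A = ½·40·125 = 2500.00, centroid at (213.33, 41.67).
hole: A = −π·20² = -1256.64, centroid at (165.00, 48.00).
ΣA = 46951.33 mm², ΣAx_c = 4896784.54 mm³, ΣAy_c = 5316709.24 mm³.
x_c = 4896784.54/46951.33 = 104.29 mm; y_c = 5316709.24/46951.33 = 113.24 mm.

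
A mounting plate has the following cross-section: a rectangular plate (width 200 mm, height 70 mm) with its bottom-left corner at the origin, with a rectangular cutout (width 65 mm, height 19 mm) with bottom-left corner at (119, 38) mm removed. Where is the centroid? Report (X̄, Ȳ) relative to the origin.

X̄ = 95.02 mm, Ȳ = 33.79 mm

plate: A = 200 × 70 = 14000.00, centroid at (100.00, 35.00).
hole: A = −(65 × 19) = -1235.00, centroid at (151.50, 47.50).
ΣA = 12765.00 mm²
ΣAX̄ = (14000.00)(100.00) + (-1235.00)(151.50) = 1212897.50 mm³
ΣAȲ = (14000.00)(35.00) + (-1235.00)(47.50) = 431337.50 mm³
X̄ = 1212897.50 / 12765.00 = 95.02 mm
Ȳ = 431337.50 / 12765.00 = 33.79 mm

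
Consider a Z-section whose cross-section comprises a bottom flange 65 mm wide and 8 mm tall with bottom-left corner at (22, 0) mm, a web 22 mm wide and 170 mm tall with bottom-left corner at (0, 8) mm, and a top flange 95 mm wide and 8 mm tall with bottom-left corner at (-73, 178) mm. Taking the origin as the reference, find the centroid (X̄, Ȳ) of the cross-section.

X̄ = 9.98 mm, Ȳ = 97.25 mm

bottom flange: A = 65 × 8 = 520.00, centroid at (54.50, 4.00).
web: A = 22 × 170 = 3740.00, centroid at (11.00, 93.00).
top flange: A = 95 × 8 = 760.00, centroid at (-25.50, 182.00).
ΣA = 5020.00 mm²
ΣAX̄ = (520.00)(54.50) + (3740.00)(11.00) + (760.00)(-25.50) = 50100.00 mm³
ΣAȲ = (520.00)(4.00) + (3740.00)(93.00) + (760.00)(182.00) = 488220.00 mm³
X̄ = 50100.00 / 5020.00 = 9.98 mm
Ȳ = 488220.00 / 5020.00 = 97.25 mm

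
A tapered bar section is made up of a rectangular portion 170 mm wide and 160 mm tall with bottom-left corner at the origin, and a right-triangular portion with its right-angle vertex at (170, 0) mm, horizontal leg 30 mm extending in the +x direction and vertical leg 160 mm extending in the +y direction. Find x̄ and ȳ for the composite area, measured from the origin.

Part | A | x̄ᵢ | ȳᵢ | A·x̄ᵢ | A·ȳᵢ
rectangular portion | 27200.00 | 85.00 | 80.00 | 2312000.00 | 2176000.00
triangular portion | 2400.00 | 180.00 | 53.33 | 432000.00 | 128000.00
Σ | 29600.00 |  |  | 2744000.00 | 2304000.00
x̄ = 2744000.00 / 29600.00 = 92.70 mm
ȳ = 2304000.00 / 29600.00 = 77.84 mm

x̄ = 92.70 mm, ȳ = 77.84 mm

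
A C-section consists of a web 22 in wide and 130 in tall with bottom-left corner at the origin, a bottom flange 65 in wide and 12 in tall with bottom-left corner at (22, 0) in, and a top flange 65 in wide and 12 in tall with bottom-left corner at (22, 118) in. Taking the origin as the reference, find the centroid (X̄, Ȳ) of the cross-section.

web: A = 22 × 130 = 2860.00, centroid at (11.00, 65.00).
bottom flange: A = 65 × 12 = 780.00, centroid at (54.50, 6.00).
top flange: A = 65 × 12 = 780.00, centroid at (54.50, 124.00).
ΣA = 4420.00 in²
ΣAX̄ = (2860.00)(11.00) + (780.00)(54.50) + (780.00)(54.50) = 116480.00 in³
ΣAȲ = (2860.00)(65.00) + (780.00)(6.00) + (780.00)(124.00) = 287300.00 in³
X̄ = 116480.00 / 4420.00 = 26.35 in
Ȳ = 287300.00 / 4420.00 = 65.00 in

X̄ = 26.35 in, Ȳ = 65.00 in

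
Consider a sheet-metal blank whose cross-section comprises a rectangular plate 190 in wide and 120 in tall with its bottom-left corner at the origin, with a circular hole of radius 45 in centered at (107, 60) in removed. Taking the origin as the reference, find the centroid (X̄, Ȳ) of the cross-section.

X̄ = 90.36 in, Ȳ = 60.00 in

plate: A = 190 × 120 = 22800.00, centroid at (95.00, 60.00).
hole: A = −π·45² = -6361.73, centroid at (107.00, 60.00).
ΣA = 16438.27 in²
ΣAX̄ = (22800.00)(95.00) + (-6361.73)(107.00) = 1485295.41 in³
ΣAȲ = (22800.00)(60.00) + (-6361.73)(60.00) = 986296.49 in³
X̄ = 1485295.41 / 16438.27 = 90.36 in
Ȳ = 986296.49 / 16438.27 = 60.00 in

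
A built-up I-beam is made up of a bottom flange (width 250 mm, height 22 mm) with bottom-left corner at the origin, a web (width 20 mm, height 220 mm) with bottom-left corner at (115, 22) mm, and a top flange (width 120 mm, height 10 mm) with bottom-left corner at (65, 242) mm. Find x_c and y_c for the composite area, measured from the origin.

x_c = 125.00 mm, y_c = 84.48 mm

bottom flange: A = 250 × 22 = 5500.00, centroid at (125.00, 11.00).
web: A = 20 × 220 = 4400.00, centroid at (125.00, 132.00).
top flange: A = 120 × 10 = 1200.00, centroid at (125.00, 247.00).
ΣA = 11100.00 mm²
ΣAx_c = (5500.00)(125.00) + (4400.00)(125.00) + (1200.00)(125.00) = 1387500.00 mm³
ΣAy_c = (5500.00)(11.00) + (4400.00)(132.00) + (1200.00)(247.00) = 937700.00 mm³
x_c = 1387500.00 / 11100.00 = 125.00 mm
y_c = 937700.00 / 11100.00 = 84.48 mm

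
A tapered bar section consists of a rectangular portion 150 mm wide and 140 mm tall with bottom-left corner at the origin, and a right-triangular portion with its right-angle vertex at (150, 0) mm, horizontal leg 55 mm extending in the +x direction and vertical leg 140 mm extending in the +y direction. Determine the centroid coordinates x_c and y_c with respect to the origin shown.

x_c = 89.46 mm, y_c = 66.38 mm

rectangular portion: A = 150 × 140 = 21000.00, centroid at (75.00, 70.00).
triangular portion: A = ½·55·140 = 3850.00, centroid at (168.33, 46.67).
ΣA = 24850.00 mm²
ΣAx_c = (21000.00)(75.00) + (3850.00)(168.33) = 2223083.33 mm³
ΣAy_c = (21000.00)(70.00) + (3850.00)(46.67) = 1649666.67 mm³
x_c = 2223083.33 / 24850.00 = 89.46 mm
y_c = 1649666.67 / 24850.00 = 66.38 mm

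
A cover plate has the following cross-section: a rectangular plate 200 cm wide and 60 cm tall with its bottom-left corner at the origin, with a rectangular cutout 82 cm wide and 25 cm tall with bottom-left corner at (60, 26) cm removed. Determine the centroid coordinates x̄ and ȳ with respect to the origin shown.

x̄ = 99.79 cm, ȳ = 28.25 cm

plate: A = 200 × 60 = 12000.00, centroid at (100.00, 30.00).
hole: A = −(82 × 25) = -2050.00, centroid at (101.00, 38.50).
ΣA = 9950.00 cm²
ΣAx̄ = (12000.00)(100.00) + (-2050.00)(101.00) = 992950.00 cm³
ΣAȳ = (12000.00)(30.00) + (-2050.00)(38.50) = 281075.00 cm³
x̄ = 992950.00 / 9950.00 = 99.79 cm
ȳ = 281075.00 / 9950.00 = 28.25 cm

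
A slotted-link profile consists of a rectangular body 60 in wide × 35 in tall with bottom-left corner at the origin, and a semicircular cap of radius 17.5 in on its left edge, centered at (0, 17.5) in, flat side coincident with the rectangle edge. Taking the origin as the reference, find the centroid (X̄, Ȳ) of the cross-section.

Part | A | x̄ᵢ | ȳᵢ | A·x̄ᵢ | A·ȳᵢ
rectangular body | 2100.00 | 30.00 | 17.50 | 63000.00 | 36750.00
semicircular end | 481.06 | -7.43 | 17.50 | -3572.92 | 8418.49
Σ | 2581.06 |  |  | 59427.08 | 45168.49
X̄ = 59427.08 / 2581.06 = 23.02 in
Ȳ = 45168.49 / 2581.06 = 17.50 in

X̄ = 23.02 in, Ȳ = 17.50 in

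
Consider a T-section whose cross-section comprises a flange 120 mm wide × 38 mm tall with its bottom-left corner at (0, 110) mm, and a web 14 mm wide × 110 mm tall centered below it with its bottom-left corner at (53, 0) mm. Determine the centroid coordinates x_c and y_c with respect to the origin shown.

Part | A | x̄ᵢ | ȳᵢ | A·x̄ᵢ | A·ȳᵢ
web | 1540.00 | 60.00 | 55.00 | 92400.00 | 84700.00
flange | 4560.00 | 60.00 | 129.00 | 273600.00 | 588240.00
Σ | 6100.00 |  |  | 366000.00 | 672940.00
x_c = 366000.00 / 6100.00 = 60.00 mm
y_c = 672940.00 / 6100.00 = 110.32 mm

x_c = 60.00 mm, y_c = 110.32 mm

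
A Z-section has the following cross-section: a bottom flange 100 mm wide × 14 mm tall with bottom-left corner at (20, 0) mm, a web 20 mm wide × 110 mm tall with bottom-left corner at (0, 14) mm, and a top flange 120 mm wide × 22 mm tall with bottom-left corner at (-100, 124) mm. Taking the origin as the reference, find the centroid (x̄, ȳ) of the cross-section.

x̄ = 2.31 mm, ȳ = 83.01 mm

bottom flange: A = 100 × 14 = 1400.00, centroid at (70.00, 7.00).
web: A = 20 × 110 = 2200.00, centroid at (10.00, 69.00).
top flange: A = 120 × 22 = 2640.00, centroid at (-40.00, 135.00).
ΣA = 6240.00 mm², ΣAx̄ = 14400.00 mm³, ΣAȳ = 518000.00 mm³.
x̄ = 14400.00/6240.00 = 2.31 mm; ȳ = 518000.00/6240.00 = 83.01 mm.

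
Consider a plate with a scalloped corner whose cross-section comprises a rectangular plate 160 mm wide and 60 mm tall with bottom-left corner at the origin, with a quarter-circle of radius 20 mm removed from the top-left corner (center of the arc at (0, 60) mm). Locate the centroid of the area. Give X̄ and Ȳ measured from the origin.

X̄ = 82.42 mm, Ȳ = 29.27 mm

plate: A = 160 × 60 = 9600.00, centroid at (80.00, 30.00).
removed quarter-circle: A = −¼π·20² = -314.16, centroid at (8.49, 51.51).
ΣA = 9285.84 mm²
ΣAX̄ = (9600.00)(80.00) + (-314.16)(8.49) = 765333.33 mm³
ΣAȲ = (9600.00)(30.00) + (-314.16)(51.51) = 271817.11 mm³
X̄ = 765333.33 / 9285.84 = 82.42 mm
Ȳ = 271817.11 / 9285.84 = 29.27 mm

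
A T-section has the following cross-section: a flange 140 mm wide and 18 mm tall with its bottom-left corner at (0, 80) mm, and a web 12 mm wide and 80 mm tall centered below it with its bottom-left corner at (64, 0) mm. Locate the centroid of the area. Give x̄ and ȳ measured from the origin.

x̄ = 70.00 mm, ȳ = 75.48 mm

web: A = 12 × 80 = 960.00, centroid at (70.00, 40.00).
flange: A = 140 × 18 = 2520.00, centroid at (70.00, 89.00).
ΣA = 3480.00 mm², ΣAx̄ = 243600.00 mm³, ΣAȳ = 262680.00 mm³.
x̄ = 243600.00/3480.00 = 70.00 mm; ȳ = 262680.00/3480.00 = 75.48 mm.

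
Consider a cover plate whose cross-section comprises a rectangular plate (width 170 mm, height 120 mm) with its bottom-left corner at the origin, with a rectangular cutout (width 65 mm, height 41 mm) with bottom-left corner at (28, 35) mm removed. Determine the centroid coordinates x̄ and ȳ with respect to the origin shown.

plate: A = 170 × 120 = 20400.00, centroid at (85.00, 60.00).
hole: A = −(65 × 41) = -2665.00, centroid at (60.50, 55.50).
ΣA = 17735.00 mm², ΣAx̄ = 1572767.50 mm³, ΣAȳ = 1076092.50 mm³.
x̄ = 1572767.50/17735.00 = 88.68 mm; ȳ = 1076092.50/17735.00 = 60.68 mm.

x̄ = 88.68 mm, ȳ = 60.68 mm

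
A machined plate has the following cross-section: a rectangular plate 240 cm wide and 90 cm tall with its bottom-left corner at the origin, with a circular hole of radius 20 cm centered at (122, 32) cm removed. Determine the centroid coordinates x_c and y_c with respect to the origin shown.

x_c = 119.88 cm, y_c = 45.80 cm

Part | A | x̄ᵢ | ȳᵢ | A·x̄ᵢ | A·ȳᵢ
plate | 21600.00 | 120.00 | 45.00 | 2592000.00 | 972000.00
hole | -1256.64 | 122.00 | 32.00 | -153309.72 | -40212.39
Σ | 20343.36 |  |  | 2438690.28 | 931787.61
x_c = 2438690.28 / 20343.36 = 119.88 cm
y_c = 931787.61 / 20343.36 = 45.80 cm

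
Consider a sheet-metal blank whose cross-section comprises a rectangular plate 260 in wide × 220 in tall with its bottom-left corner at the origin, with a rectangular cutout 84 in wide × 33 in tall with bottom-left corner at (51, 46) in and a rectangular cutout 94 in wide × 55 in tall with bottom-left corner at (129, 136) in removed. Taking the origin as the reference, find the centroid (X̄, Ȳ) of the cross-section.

Part | A | x̄ᵢ | ȳᵢ | A·x̄ᵢ | A·ȳᵢ
plate | 57200.00 | 130.00 | 110.00 | 7436000.00 | 6292000.00
hole 1 | -2772.00 | 93.00 | 62.50 | -257796.00 | -173250.00
hole 2 | -5170.00 | 176.00 | 163.50 | -909920.00 | -845295.00
Σ | 49258.00 |  |  | 6268284.00 | 5273455.00
X̄ = 6268284.00 / 49258.00 = 127.25 in
Ȳ = 5273455.00 / 49258.00 = 107.06 in

X̄ = 127.25 in, Ȳ = 107.06 in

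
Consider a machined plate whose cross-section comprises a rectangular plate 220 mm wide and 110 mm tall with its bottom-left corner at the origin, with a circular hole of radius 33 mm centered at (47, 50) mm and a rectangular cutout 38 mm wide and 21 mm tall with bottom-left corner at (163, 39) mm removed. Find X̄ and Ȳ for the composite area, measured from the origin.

X̄ = 117.91 mm, Ȳ = 56.08 mm

Part | A | x̄ᵢ | ȳᵢ | A·x̄ᵢ | A·ȳᵢ
plate | 24200.00 | 110.00 | 55.00 | 2662000.00 | 1331000.00
hole 1 | -3421.19 | 47.00 | 50.00 | -160796.14 | -171059.72
hole 2 | -798.00 | 182.00 | 49.50 | -145236.00 | -39501.00
Σ | 19980.81 |  |  | 2355967.86 | 1120439.28
X̄ = 2355967.86 / 19980.81 = 117.91 mm
Ȳ = 1120439.28 / 19980.81 = 56.08 mm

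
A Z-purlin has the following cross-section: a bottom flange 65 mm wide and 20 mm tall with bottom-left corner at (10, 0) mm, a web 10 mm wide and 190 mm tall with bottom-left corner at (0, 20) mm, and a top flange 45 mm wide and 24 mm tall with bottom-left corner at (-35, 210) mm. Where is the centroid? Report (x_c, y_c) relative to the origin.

x_c = 11.97 mm, y_c = 110.11 mm

Part | A | x̄ᵢ | ȳᵢ | A·x̄ᵢ | A·ȳᵢ
bottom flange | 1300.00 | 42.50 | 10.00 | 55250.00 | 13000.00
web | 1900.00 | 5.00 | 115.00 | 9500.00 | 218500.00
top flange | 1080.00 | -12.50 | 222.00 | -13500.00 | 239760.00
Σ | 4280.00 |  |  | 51250.00 | 471260.00
x_c = 51250.00 / 4280.00 = 11.97 mm
y_c = 471260.00 / 4280.00 = 110.11 mm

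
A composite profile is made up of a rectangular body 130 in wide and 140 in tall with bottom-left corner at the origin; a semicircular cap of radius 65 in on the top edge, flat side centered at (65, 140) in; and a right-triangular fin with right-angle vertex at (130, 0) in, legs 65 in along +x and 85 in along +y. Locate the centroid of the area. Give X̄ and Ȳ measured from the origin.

rectangular body: A = 130 × 140 = 18200.00, centroid at (65.00, 70.00).
semicircular top: A = ½π·65² = 6636.61, centroid at (65.00, 167.59).
triangular fin: A = ½·65·85 = 2762.50, centroid at (151.67, 28.33).
ΣA = 27599.11 in²
ΣAX̄ = (18200.00)(65.00) + (6636.61)(65.00) + (2762.50)(151.67) = 2033359.11 in³
ΣAȲ = (18200.00)(70.00) + (6636.61)(167.59) + (2762.50)(28.33) = 2464480.19 in³
X̄ = 2033359.11 / 27599.11 = 73.67 in
Ȳ = 2464480.19 / 27599.11 = 89.30 in

X̄ = 73.67 in, Ȳ = 89.30 in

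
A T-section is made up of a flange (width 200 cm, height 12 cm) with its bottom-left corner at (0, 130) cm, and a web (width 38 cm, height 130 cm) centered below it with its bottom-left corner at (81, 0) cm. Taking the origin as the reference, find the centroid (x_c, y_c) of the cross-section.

web: A = 38 × 130 = 4940.00, centroid at (100.00, 65.00).
flange: A = 200 × 12 = 2400.00, centroid at (100.00, 136.00).
ΣA = 7340.00 cm², ΣAx_c = 734000.00 cm³, ΣAy_c = 647500.00 cm³.
x_c = 734000.00/7340.00 = 100.00 cm; y_c = 647500.00/7340.00 = 88.22 cm.

x_c = 100.00 cm, y_c = 88.22 cm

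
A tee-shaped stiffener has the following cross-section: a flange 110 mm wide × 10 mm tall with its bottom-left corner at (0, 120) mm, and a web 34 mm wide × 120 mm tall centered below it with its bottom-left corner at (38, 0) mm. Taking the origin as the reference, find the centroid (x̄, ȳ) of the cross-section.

Part | A | x̄ᵢ | ȳᵢ | A·x̄ᵢ | A·ȳᵢ
web | 4080.00 | 55.00 | 60.00 | 224400.00 | 244800.00
flange | 1100.00 | 55.00 | 125.00 | 60500.00 | 137500.00
Σ | 5180.00 |  |  | 284900.00 | 382300.00
x̄ = 284900.00 / 5180.00 = 55.00 mm
ȳ = 382300.00 / 5180.00 = 73.80 mm

x̄ = 55.00 mm, ȳ = 73.80 mm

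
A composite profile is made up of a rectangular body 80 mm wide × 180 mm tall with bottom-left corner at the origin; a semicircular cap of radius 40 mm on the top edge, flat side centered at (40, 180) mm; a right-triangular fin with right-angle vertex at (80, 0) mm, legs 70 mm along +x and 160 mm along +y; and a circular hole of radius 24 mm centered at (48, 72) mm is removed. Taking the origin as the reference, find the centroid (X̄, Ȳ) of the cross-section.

X̄ = 56.43 mm, Ȳ = 94.64 mm

rectangular body: A = 80 × 180 = 14400.00, centroid at (40.00, 90.00).
semicircular top: A = ½π·40² = 2513.27, centroid at (40.00, 196.98).
triangular fin: A = ½·70·160 = 5600.00, centroid at (103.33, 53.33).
hole: A = −π·24² = -1809.56, centroid at (48.00, 72.00).
ΣA = 20703.72 mm², ΣAX̄ = 1168338.88 mm³, ΣAȲ = 1959434.54 mm³.
X̄ = 1168338.88/20703.72 = 56.43 mm; Ȳ = 1959434.54/20703.72 = 94.64 mm.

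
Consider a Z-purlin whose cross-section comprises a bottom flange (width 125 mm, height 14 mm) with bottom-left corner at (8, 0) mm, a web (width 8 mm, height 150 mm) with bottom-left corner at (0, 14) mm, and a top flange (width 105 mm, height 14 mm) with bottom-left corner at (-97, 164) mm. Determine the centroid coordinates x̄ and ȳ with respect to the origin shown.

x̄ = 14.20 mm, ȳ = 83.81 mm

bottom flange: A = 125 × 14 = 1750.00, centroid at (70.50, 7.00).
web: A = 8 × 150 = 1200.00, centroid at (4.00, 89.00).
top flange: A = 105 × 14 = 1470.00, centroid at (-44.50, 171.00).
ΣA = 4420.00 mm²
ΣAx̄ = (1750.00)(70.50) + (1200.00)(4.00) + (1470.00)(-44.50) = 62760.00 mm³
ΣAȳ = (1750.00)(7.00) + (1200.00)(89.00) + (1470.00)(171.00) = 370420.00 mm³
x̄ = 62760.00 / 4420.00 = 14.20 mm
ȳ = 370420.00 / 4420.00 = 83.81 mm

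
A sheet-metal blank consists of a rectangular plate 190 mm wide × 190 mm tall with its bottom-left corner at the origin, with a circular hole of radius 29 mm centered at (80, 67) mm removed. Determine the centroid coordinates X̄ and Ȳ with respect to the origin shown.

plate: A = 190 × 190 = 36100.00, centroid at (95.00, 95.00).
hole: A = −π·29² = -2642.08, centroid at (80.00, 67.00).
ΣA = 33457.92 mm²
ΣAX̄ = (36100.00)(95.00) + (-2642.08)(80.00) = 3218133.65 mm³
ΣAȲ = (36100.00)(95.00) + (-2642.08)(67.00) = 3252480.68 mm³
X̄ = 3218133.65 / 33457.92 = 96.18 mm
Ȳ = 3252480.68 / 33457.92 = 97.21 mm

X̄ = 96.18 mm, Ȳ = 97.21 mm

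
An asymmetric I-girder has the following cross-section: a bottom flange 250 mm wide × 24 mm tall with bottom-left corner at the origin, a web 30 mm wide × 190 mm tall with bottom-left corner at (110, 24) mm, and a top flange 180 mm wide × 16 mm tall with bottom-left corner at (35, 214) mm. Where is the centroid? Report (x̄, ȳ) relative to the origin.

x̄ = 125.00 mm, ȳ = 95.31 mm

Part | A | x̄ᵢ | ȳᵢ | A·x̄ᵢ | A·ȳᵢ
bottom flange | 6000.00 | 125.00 | 12.00 | 750000.00 | 72000.00
web | 5700.00 | 125.00 | 119.00 | 712500.00 | 678300.00
top flange | 2880.00 | 125.00 | 222.00 | 360000.00 | 639360.00
Σ | 14580.00 |  |  | 1822500.00 | 1389660.00
x̄ = 1822500.00 / 14580.00 = 125.00 mm
ȳ = 1389660.00 / 14580.00 = 95.31 mm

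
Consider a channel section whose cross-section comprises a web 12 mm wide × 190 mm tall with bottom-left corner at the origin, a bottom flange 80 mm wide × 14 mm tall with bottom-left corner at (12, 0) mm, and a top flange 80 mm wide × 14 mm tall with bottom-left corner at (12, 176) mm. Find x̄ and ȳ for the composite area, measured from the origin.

x̄ = 28.80 mm, ȳ = 95.00 mm

web: A = 12 × 190 = 2280.00, centroid at (6.00, 95.00).
bottom flange: A = 80 × 14 = 1120.00, centroid at (52.00, 7.00).
top flange: A = 80 × 14 = 1120.00, centroid at (52.00, 183.00).
ΣA = 4520.00 mm², ΣAx̄ = 130160.00 mm³, ΣAȳ = 429400.00 mm³.
x̄ = 130160.00/4520.00 = 28.80 mm; ȳ = 429400.00/4520.00 = 95.00 mm.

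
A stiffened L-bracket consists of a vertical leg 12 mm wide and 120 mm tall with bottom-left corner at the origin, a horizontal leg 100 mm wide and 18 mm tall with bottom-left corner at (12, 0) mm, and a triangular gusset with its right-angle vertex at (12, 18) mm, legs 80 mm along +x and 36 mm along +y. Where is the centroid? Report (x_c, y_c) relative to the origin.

x_c = 37.59 mm, y_c = 31.15 mm

Part | A | x̄ᵢ | ȳᵢ | A·x̄ᵢ | A·ȳᵢ
vertical leg | 1440.00 | 6.00 | 60.00 | 8640.00 | 86400.00
horizontal leg | 1800.00 | 62.00 | 9.00 | 111600.00 | 16200.00
gusset | 1440.00 | 38.67 | 30.00 | 55680.00 | 43200.00
Σ | 4680.00 |  |  | 175920.00 | 145800.00
x_c = 175920.00 / 4680.00 = 37.59 mm
y_c = 145800.00 / 4680.00 = 31.15 mm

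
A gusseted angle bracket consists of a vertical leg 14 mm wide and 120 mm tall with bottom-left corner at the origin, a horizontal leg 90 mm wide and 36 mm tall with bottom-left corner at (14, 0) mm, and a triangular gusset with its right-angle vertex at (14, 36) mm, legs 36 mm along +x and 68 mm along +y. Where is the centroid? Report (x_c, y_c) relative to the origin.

vertical leg: A = 14 × 120 = 1680.00, centroid at (7.00, 60.00).
horizontal leg: A = 90 × 36 = 3240.00, centroid at (59.00, 18.00).
gusset: A = ½·36·68 = 1224.00, centroid at (26.00, 58.67).
ΣA = 6144.00 mm², ΣAx_c = 234744.00 mm³, ΣAy_c = 230928.00 mm³.
x_c = 234744.00/6144.00 = 38.21 mm; y_c = 230928.00/6144.00 = 37.59 mm.

x_c = 38.21 mm, y_c = 37.59 mm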